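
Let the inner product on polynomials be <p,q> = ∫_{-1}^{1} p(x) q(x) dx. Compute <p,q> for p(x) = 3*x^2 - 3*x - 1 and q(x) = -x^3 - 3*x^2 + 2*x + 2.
<p,q> = -22/5

Expand the product: p(x)·q(x) = -3*x^5 - 6*x^4 + 16*x^3 + 3*x^2 - 8*x - 2.
∫_{-1}^{1} of each monomial x^k gives [2/(k+1) if k even, 0 if k odd]. Integrating term-by-term (or equivalently evaluating the antiderivative F(x) = -x^6/2 - 6*x^5/5 + 4*x^4 + x^3 - 4*x^2 - 2*x at the endpoints):
  F(1) − F(−1) = -27/10 − (17/10) = -22/5.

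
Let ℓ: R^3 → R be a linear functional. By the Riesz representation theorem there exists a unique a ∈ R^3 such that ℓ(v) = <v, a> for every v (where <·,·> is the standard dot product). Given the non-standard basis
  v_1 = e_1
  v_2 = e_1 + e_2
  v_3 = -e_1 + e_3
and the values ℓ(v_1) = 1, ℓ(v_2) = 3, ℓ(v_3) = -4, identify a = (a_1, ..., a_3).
a = (1, 2, -3)

Write a = (a_1, ..., a_3) in the standard basis. For each basis vector v_i, ℓ(v_i) = <v_i, a> is a linear equation in the a_j's. Collect the n equations into a matrix system V a = ℓ, where row i of V is v_i (expressed in the standard basis). Since V is invertible (lower-triangular with 1s on the diagonal, up to permutation), solve by back-substitution:
  V =
[[1, 0, 0],
 [1, 1, 0],
 [-1, 0, 1]]
  V a = (1, 3, -4)
Solving gives a = (1, 2, -3).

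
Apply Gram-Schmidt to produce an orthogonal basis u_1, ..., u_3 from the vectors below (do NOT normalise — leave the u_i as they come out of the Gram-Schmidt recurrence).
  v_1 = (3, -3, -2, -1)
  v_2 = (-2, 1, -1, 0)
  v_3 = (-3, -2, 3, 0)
Orthogonal basis:
  u_1 = (3, -3, -2, -1)
  u_2 = (-25/23, 2/23, -37/23, -7/23)
  u_3 = (-206/89, -279/89, 133/89, -47/89)

Apply the Gram-Schmidt recurrence
  u_1 = v_1
  u_i = v_i − Σ_{j<i} ((v_i · u_j) / (u_j · u_j)) · u_j.

Step by step this gives:
  u_1 = (3, -3, -2, -1)
  u_2 = (-25/23, 2/23, -37/23, -7/23)
  u_3 = (-206/89, -279/89, 133/89, -47/89)

Orthogonality check:
  u_2 · u_1 = 0 (should be 0)
  u_3 · u_1 = 0 (should be 0)
  u_3 · u_2 = 0 (should be 0)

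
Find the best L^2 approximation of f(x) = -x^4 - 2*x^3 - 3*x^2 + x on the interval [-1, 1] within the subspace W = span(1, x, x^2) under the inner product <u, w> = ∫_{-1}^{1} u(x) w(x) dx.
g(x) = -27*x^2/7 - x/5 + 3/35

The best approximation g ∈ W is the orthogonal projection of f onto W. Writing g = a_0 + a_1 x + a_2 x^2, the coefficients solve the normal equations G · a = b where
  G_{ij} = <φ_i, φ_j> and b_i = <f, φ_i>, with φ_0 = 1, φ_1 = x, φ_2 = x^2.
G =
  [2, 0, 2/3]
  [0, 2/3, 0]
  [2/3, 0, 2/5],
b = (-12/5, -2/15, -52/35).
Solving gives a_0 = 3/35, a_1 = -1/5, a_2 = -27/7, so
  g(x) = -27*x^2/7 - x/5 + 3/35.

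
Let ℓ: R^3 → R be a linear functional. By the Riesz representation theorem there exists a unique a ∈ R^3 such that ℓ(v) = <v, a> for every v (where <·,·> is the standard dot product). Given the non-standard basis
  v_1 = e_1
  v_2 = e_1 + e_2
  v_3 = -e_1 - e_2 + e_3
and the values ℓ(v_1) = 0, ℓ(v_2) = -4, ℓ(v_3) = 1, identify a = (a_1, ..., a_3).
a = (0, -4, -3)

Write a = (a_1, ..., a_3) in the standard basis. For each basis vector v_i, ℓ(v_i) = <v_i, a> is a linear equation in the a_j's. Collect the n equations into a matrix system V a = ℓ, where row i of V is v_i (expressed in the standard basis). Since V is invertible (lower-triangular with 1s on the diagonal, up to permutation), solve by back-substitution:
  V =
[[1, 0, 0],
 [1, 1, 0],
 [-1, -1, 1]]
  V a = (0, -4, 1)
Solving gives a = (0, -4, -3).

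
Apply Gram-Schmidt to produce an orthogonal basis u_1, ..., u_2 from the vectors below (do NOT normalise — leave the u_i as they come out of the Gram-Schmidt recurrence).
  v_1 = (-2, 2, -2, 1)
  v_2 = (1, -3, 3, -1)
Orthogonal basis:
  u_1 = (-2, 2, -2, 1)
  u_2 = (-17/13, -9/13, 9/13, 2/13)

Apply the Gram-Schmidt recurrence
  u_1 = v_1
  u_i = v_i − Σ_{j<i} ((v_i · u_j) / (u_j · u_j)) · u_j.

Step by step this gives:
  u_1 = (-2, 2, -2, 1)
  u_2 = (-17/13, -9/13, 9/13, 2/13)

Orthogonality check:
  u_2 · u_1 = 0 (should be 0)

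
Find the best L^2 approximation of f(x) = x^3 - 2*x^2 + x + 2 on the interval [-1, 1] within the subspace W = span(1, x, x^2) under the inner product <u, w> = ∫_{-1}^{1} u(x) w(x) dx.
g(x) = -2*x^2 + 8*x/5 + 2

The best approximation g ∈ W is the orthogonal projection of f onto W. Writing g = a_0 + a_1 x + a_2 x^2, the coefficients solve the normal equations G · a = b where
  G_{ij} = <φ_i, φ_j> and b_i = <f, φ_i>, with φ_0 = 1, φ_1 = x, φ_2 = x^2.
G =
  [2, 0, 2/3]
  [0, 2/3, 0]
  [2/3, 0, 2/5],
b = (8/3, 16/15, 8/15).
Solving gives a_0 = 2, a_1 = 8/5, a_2 = -2, so
  g(x) = -2*x^2 + 8*x/5 + 2.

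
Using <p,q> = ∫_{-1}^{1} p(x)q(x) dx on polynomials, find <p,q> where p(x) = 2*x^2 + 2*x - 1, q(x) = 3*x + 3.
<p,q> = 2

Expand the product: p(x)·q(x) = 6*x^3 + 12*x^2 + 3*x - 3.
∫_{-1}^{1} of each monomial x^k gives [2/(k+1) if k even, 0 if k odd]. Integrating term-by-term (or equivalently evaluating the antiderivative F(x) = 3*x^4/2 + 4*x^3 + 3*x^2/2 - 3*x at the endpoints):
  F(1) − F(−1) = 4 − (2) = 2.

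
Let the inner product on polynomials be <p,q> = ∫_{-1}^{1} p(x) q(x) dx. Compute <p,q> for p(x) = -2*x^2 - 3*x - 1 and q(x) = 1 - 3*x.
<p,q> = 8/3

Expand the product: p(x)·q(x) = 6*x^3 + 7*x^2 - 1.
∫_{-1}^{1} of each monomial x^k gives [2/(k+1) if k even, 0 if k odd]. Integrating term-by-term (or equivalently evaluating the antiderivative F(x) = 3*x^4/2 + 7*x^3/3 - x at the endpoints):
  F(1) − F(−1) = 17/6 − (1/6) = 8/3.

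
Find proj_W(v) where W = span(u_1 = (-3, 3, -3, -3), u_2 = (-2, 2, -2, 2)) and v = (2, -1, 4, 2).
proj_W(v) = (7/3, -7/3, 7/3, 2)

Set up U = [u_1 | ... | u_2] ∈ R^(4×2). The projector onto W = col(U) is P = U (U^T U)^(-1) U^T.
Compute U^T U =
  [36, 12]
  [12, 16],
and U^T v = (-27, -10).
Solve U^T U · c = U^T v for the coefficients: c = (-13/18, -1/12). The projection is proj_W(v) = U c.
Check: (v - proj_W(v)) · u_1 = 0  (should be 0).
Check: (v - proj_W(v)) · u_2 = 0  (should be 0).
Result: proj_W(v) = (7/3, -7/3, 7/3, 2).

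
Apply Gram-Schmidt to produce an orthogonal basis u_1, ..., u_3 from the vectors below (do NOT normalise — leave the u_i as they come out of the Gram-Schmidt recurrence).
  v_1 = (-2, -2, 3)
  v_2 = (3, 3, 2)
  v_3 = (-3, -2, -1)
Orthogonal basis:
  u_1 = (-2, -2, 3)
  u_2 = (39/17, 39/17, 52/17)
  u_3 = (-1/2, 1/2, 0)

Apply the Gram-Schmidt recurrence
  u_1 = v_1
  u_i = v_i − Σ_{j<i} ((v_i · u_j) / (u_j · u_j)) · u_j.

Step by step this gives:
  u_1 = (-2, -2, 3)
  u_2 = (39/17, 39/17, 52/17)
  u_3 = (-1/2, 1/2, 0)

Orthogonality check:
  u_2 · u_1 = 0 (should be 0)
  u_3 · u_1 = 0 (should be 0)
  u_3 · u_2 = 0 (should be 0)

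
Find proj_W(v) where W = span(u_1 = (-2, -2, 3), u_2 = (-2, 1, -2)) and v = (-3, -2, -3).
proj_W(v) = (-446/137, 76/137, -201/137)

Set up U = [u_1 | ... | u_2] ∈ R^(3×2). The projector onto W = col(U) is P = U (U^T U)^(-1) U^T.
Compute U^T U =
  [17, -4]
  [-4, 9],
and U^T v = (1, 10).
Solve U^T U · c = U^T v for the coefficients: c = (49/137, 174/137). The projection is proj_W(v) = U c.
Check: (v - proj_W(v)) · u_1 = 0  (should be 0).
Check: (v - proj_W(v)) · u_2 = 0  (should be 0).
Result: proj_W(v) = (-446/137, 76/137, -201/137).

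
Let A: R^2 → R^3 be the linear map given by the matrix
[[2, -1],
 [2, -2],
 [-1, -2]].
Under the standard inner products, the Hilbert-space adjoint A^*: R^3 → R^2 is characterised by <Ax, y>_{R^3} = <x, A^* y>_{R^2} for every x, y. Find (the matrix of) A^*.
A^* = A^T =
[[2, 2, -1],
 [-1, -2, -2]]

For real matrices with standard dot products, the defining identity <Ax, y> = <x, A^* y> gives (Ax)^T y = x^T (A^*) y, i.e. x^T A^T y = x^T (A^*) y. Since this holds for all x, y, we must have A^* = A^T. Therefore
A^* =
[[2, 2, -1],
 [-1, -2, -2]].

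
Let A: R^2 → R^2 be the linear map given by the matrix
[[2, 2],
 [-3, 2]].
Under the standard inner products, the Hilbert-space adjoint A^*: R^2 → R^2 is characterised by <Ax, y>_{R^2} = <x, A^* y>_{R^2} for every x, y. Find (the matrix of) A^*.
A^* = A^T =
[[2, -3],
 [2, 2]]

For real matrices with standard dot products, the defining identity <Ax, y> = <x, A^* y> gives (Ax)^T y = x^T (A^*) y, i.e. x^T A^T y = x^T (A^*) y. Since this holds for all x, y, we must have A^* = A^T. Therefore
A^* =
[[2, -3],
 [2, 2]].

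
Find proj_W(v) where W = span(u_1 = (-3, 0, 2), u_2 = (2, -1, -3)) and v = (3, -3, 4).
proj_W(v) = (24/19, 51/38, 53/38)

Set up U = [u_1 | ... | u_2] ∈ R^(3×2). The projector onto W = col(U) is P = U (U^T U)^(-1) U^T.
Compute U^T U =
  [13, -12]
  [-12, 14],
and U^T v = (-1, -3).
Solve U^T U · c = U^T v for the coefficients: c = (-25/19, -51/38). The projection is proj_W(v) = U c.
Check: (v - proj_W(v)) · u_1 = 0  (should be 0).
Check: (v - proj_W(v)) · u_2 = 0  (should be 0).
Result: proj_W(v) = (24/19, 51/38, 53/38).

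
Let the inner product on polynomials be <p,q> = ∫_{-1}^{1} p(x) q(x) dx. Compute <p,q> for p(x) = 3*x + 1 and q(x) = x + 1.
<p,q> = 4

Expand the product: p(x)·q(x) = 3*x^2 + 4*x + 1.
∫_{-1}^{1} of each monomial x^k gives [2/(k+1) if k even, 0 if k odd]. Integrating term-by-term (or equivalently evaluating the antiderivative F(x) = x^3 + 2*x^2 + x at the endpoints):
  F(1) − F(−1) = 4 − (0) = 4.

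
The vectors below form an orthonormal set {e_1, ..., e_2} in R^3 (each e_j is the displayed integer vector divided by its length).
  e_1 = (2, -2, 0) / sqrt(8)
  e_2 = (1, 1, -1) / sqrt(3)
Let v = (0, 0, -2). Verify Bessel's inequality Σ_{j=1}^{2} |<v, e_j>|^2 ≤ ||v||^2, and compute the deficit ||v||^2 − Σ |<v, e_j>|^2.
Σ |<v, e_j>|^2 = 4/3; ||v||^2 = 4; deficit = 8/3

Write each e_j = u_j / sqrt(<u_j, u_j>) where u_j is the displayed integer vector. Then <v, e_j> = <v, u_j> / sqrt(<u_j, u_j>), so |<v, e_j>|^2 = <v, u_j>^2 / <u_j, u_j>.
Coefficients: <v, e_1> = 0/sqrt(8), <v, e_2> = 2/sqrt(3).
Square and sum: Σ |<v, e_j>|^2 = 4/3.
Compute ||v||^2 = v·v = 4.
Deficit = 4 − 4/3 = 8/3 ≥ 0, confirming Bessel's inequality. (The deficit equals ||v − Σ <v,e_j> e_j||^2, the squared distance from v to span{e_j}.)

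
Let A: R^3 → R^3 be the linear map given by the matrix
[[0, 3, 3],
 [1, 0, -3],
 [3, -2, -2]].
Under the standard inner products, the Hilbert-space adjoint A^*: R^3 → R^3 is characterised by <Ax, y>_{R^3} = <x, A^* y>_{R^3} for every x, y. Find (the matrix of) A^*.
A^* = A^T =
[[0, 1, 3],
 [3, 0, -2],
 [3, -3, -2]]

For real matrices with standard dot products, the defining identity <Ax, y> = <x, A^* y> gives (Ax)^T y = x^T (A^*) y, i.e. x^T A^T y = x^T (A^*) y. Since this holds for all x, y, we must have A^* = A^T. Therefore
A^* =
[[0, 1, 3],
 [3, 0, -2],
 [3, -3, -2]].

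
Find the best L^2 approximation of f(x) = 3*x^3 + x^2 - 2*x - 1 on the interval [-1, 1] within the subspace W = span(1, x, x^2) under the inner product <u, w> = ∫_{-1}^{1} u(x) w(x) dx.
g(x) = x^2 - x/5 - 1

The best approximation g ∈ W is the orthogonal projection of f onto W. Writing g = a_0 + a_1 x + a_2 x^2, the coefficients solve the normal equations G · a = b where
  G_{ij} = <φ_i, φ_j> and b_i = <f, φ_i>, with φ_0 = 1, φ_1 = x, φ_2 = x^2.
G =
  [2, 0, 2/3]
  [0, 2/3, 0]
  [2/3, 0, 2/5],
b = (-4/3, -2/15, -4/15).
Solving gives a_0 = -1, a_1 = -1/5, a_2 = 1, so
  g(x) = x^2 - x/5 - 1.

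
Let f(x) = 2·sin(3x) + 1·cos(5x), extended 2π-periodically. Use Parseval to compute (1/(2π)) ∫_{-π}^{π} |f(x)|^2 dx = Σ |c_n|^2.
Σ |c_n|^2 = 5/2

Expand |f|^2 and use orthogonality of {sin(nx), cos(mx)} on [-π, π]:
  ∫_{-π}^{π} sin(nx)^2 dx = π, ∫ cos(mx)^2 dx = π, and cross terms integrate to 0.
So ∫_{-π}^{π} f(x)^2 dx = 2^2 · π + 1^2 · π = (4 + 1)π.
Divide by 2π: (4 + 1)/2 = 5/2.
By Parseval, this equals Σ |c_n|^2.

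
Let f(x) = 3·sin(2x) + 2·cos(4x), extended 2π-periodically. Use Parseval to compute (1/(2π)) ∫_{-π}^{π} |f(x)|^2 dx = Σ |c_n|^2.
Σ |c_n|^2 = 13/2

Expand |f|^2 and use orthogonality of {sin(nx), cos(mx)} on [-π, π]:
  ∫_{-π}^{π} sin(nx)^2 dx = π, ∫ cos(mx)^2 dx = π, and cross terms integrate to 0.
So ∫_{-π}^{π} f(x)^2 dx = 3^2 · π + 2^2 · π = (9 + 4)π.
Divide by 2π: (9 + 4)/2 = 13/2.
By Parseval, this equals Σ |c_n|^2.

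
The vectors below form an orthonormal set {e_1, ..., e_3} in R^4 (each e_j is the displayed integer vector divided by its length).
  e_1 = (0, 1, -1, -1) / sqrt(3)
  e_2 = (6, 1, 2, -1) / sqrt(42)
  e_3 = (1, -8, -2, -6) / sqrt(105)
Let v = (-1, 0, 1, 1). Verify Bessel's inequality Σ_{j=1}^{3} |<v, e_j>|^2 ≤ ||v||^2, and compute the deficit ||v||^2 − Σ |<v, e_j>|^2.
Σ |<v, e_j>|^2 = 27/10; ||v||^2 = 3; deficit = 3/10

Write each e_j = u_j / sqrt(<u_j, u_j>) where u_j is the displayed integer vector. Then <v, e_j> = <v, u_j> / sqrt(<u_j, u_j>), so |<v, e_j>|^2 = <v, u_j>^2 / <u_j, u_j>.
Coefficients: <v, e_1> = -2/sqrt(3), <v, e_2> = -5/sqrt(42), <v, e_3> = -9/sqrt(105).
Square and sum: Σ |<v, e_j>|^2 = 27/10.
Compute ||v||^2 = v·v = 3.
Deficit = 3 − 27/10 = 3/10 ≥ 0, confirming Bessel's inequality. (The deficit equals ||v − Σ <v,e_j> e_j||^2, the squared distance from v to span{e_j}.)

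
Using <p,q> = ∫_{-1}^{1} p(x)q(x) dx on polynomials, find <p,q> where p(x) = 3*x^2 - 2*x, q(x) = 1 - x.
<p,q> = 10/3

Expand the product: p(x)·q(x) = -3*x^3 + 5*x^2 - 2*x.
∫_{-1}^{1} of each monomial x^k gives [2/(k+1) if k even, 0 if k odd]. Integrating term-by-term (or equivalently evaluating the antiderivative F(x) = -3*x^4/4 + 5*x^3/3 - x^2 at the endpoints):
  F(1) − F(−1) = -1/12 − (-41/12) = 10/3.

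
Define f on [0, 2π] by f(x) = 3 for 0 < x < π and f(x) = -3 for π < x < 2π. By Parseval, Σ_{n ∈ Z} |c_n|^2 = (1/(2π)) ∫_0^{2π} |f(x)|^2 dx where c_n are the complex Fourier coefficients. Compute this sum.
Σ |c_n|^2 = 9

Parseval equates the L^2 energy of f (normalised by 1/(2π)) with the ℓ^2 sum of its Fourier coefficients: (1/(2π)) ∫_0^{2π} |f|^2 = Σ |c_n|^2.
Compute the left side: (1/(2π)) [∫_0^π 3^2 dx + ∫_π^{2π} (-3)^2 dx] = (1/(2π)) · (9π + 9π) = (9 + 9)/2 = 9.
So Σ_{n ∈ Z} |c_n|^2 = 9.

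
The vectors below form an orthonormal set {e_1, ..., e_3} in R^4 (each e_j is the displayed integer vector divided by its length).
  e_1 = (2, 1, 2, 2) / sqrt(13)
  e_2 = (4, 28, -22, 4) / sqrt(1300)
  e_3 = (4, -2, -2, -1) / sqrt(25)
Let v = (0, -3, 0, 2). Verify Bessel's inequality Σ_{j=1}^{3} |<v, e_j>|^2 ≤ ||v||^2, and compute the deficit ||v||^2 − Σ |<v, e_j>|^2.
Σ |<v, e_j>|^2 = 129/25; ||v||^2 = 13; deficit = 196/25

Write each e_j = u_j / sqrt(<u_j, u_j>) where u_j is the displayed integer vector. Then <v, e_j> = <v, u_j> / sqrt(<u_j, u_j>), so |<v, e_j>|^2 = <v, u_j>^2 / <u_j, u_j>.
Coefficients: <v, e_1> = 1/sqrt(13), <v, e_2> = -76/sqrt(1300), <v, e_3> = 4/sqrt(25).
Square and sum: Σ |<v, e_j>|^2 = 129/25.
Compute ||v||^2 = v·v = 13.
Deficit = 13 − 129/25 = 196/25 ≥ 0, confirming Bessel's inequality. (The deficit equals ||v − Σ <v,e_j> e_j||^2, the squared distance from v to span{e_j}.)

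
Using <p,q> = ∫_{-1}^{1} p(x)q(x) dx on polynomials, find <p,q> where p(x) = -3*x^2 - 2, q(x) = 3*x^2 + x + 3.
<p,q> = -128/5

Expand the product: p(x)·q(x) = -9*x^4 - 3*x^3 - 15*x^2 - 2*x - 6.
∫_{-1}^{1} of each monomial x^k gives [2/(k+1) if k even, 0 if k odd]. Integrating term-by-term (or equivalently evaluating the antiderivative F(x) = -9*x^5/5 - 3*x^4/4 - 5*x^3 - x^2 - 6*x at the endpoints):
  F(1) − F(−1) = -291/20 − (221/20) = -128/5.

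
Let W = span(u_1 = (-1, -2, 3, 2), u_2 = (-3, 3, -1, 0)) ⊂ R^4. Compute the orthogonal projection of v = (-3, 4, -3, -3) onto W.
proj_W(v) = (-350/153, 704/153, -10/3, -236/153)

Set up U = [u_1 | ... | u_2] ∈ R^(4×2). The projector onto W = col(U) is P = U (U^T U)^(-1) U^T.
Compute U^T U =
  [18, -6]
  [-6, 19],
and U^T v = (-20, 24).
Solve U^T U · c = U^T v for the coefficients: c = (-118/153, 52/51). The projection is proj_W(v) = U c.
Check: (v - proj_W(v)) · u_1 = 0  (should be 0).
Check: (v - proj_W(v)) · u_2 = 0  (should be 0).
Result: proj_W(v) = (-350/153, 704/153, -10/3, -236/153).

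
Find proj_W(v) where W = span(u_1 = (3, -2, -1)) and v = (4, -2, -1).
proj_W(v) = (51/14, -17/7, -17/14)

Set up U = [u_1 | ... | u_1] ∈ R^(3×1). The projector onto W = col(U) is P = U (U^T U)^(-1) U^T.
Compute U^T U =
  [14],
and U^T v = (17).
Solve U^T U · c = U^T v for the coefficients: c = (17/14). The projection is proj_W(v) = U c.
Check: (v - proj_W(v)) · u_1 = 0  (should be 0).
Result: proj_W(v) = (51/14, -17/7, -17/14).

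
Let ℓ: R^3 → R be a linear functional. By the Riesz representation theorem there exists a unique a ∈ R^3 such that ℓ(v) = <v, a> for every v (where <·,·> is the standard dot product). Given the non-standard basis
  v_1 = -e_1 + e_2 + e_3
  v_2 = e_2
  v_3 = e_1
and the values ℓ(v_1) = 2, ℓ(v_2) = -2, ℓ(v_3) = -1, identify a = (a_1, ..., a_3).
a = (-1, -2, 3)

Write a = (a_1, ..., a_3) in the standard basis. For each basis vector v_i, ℓ(v_i) = <v_i, a> is a linear equation in the a_j's. Collect the n equations into a matrix system V a = ℓ, where row i of V is v_i (expressed in the standard basis). Since V is invertible (lower-triangular with 1s on the diagonal, up to permutation), solve by back-substitution:
  V =
[[-1, 1, 1],
 [0, 1, 0],
 [1, 0, 0]]
  V a = (2, -2, -1)
Solving gives a = (-1, -2, 3).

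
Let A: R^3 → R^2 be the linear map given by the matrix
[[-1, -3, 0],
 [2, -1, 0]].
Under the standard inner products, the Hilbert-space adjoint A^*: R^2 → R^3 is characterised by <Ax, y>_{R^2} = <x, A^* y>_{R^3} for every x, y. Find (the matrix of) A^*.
A^* = A^T =
[[-1, 2],
 [-3, -1],
 [0, 0]]

For real matrices with standard dot products, the defining identity <Ax, y> = <x, A^* y> gives (Ax)^T y = x^T (A^*) y, i.e. x^T A^T y = x^T (A^*) y. Since this holds for all x, y, we must have A^* = A^T. Therefore
A^* =
[[-1, 2],
 [-3, -1],
 [0, 0]].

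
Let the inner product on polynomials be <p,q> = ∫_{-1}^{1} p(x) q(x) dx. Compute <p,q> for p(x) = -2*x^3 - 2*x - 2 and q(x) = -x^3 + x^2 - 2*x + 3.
<p,q> = -808/105

Expand the product: p(x)·q(x) = 2*x^6 - 2*x^5 + 6*x^4 - 6*x^3 + 2*x^2 - 2*x - 6.
∫_{-1}^{1} of each monomial x^k gives [2/(k+1) if k even, 0 if k odd]. Integrating term-by-term (or equivalently evaluating the antiderivative F(x) = 2*x^7/7 - x^6/3 + 6*x^5/5 - 3*x^4/2 + 2*x^3/3 - x^2 - 6*x at the endpoints):
  F(1) − F(−1) = -1403/210 − (71/70) = -808/105.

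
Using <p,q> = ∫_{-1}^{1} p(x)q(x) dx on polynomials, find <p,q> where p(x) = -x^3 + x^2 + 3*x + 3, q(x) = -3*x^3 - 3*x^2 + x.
<p,q> = -292/35

Expand the product: p(x)·q(x) = 3*x^6 - 13*x^4 - 17*x^3 - 6*x^2 + 3*x.
∫_{-1}^{1} of each monomial x^k gives [2/(k+1) if k even, 0 if k odd]. Integrating term-by-term (or equivalently evaluating the antiderivative F(x) = 3*x^7/7 - 13*x^5/5 - 17*x^4/4 - 2*x^3 + 3*x^2/2 at the endpoints):
  F(1) − F(−1) = -969/140 − (199/140) = -292/35.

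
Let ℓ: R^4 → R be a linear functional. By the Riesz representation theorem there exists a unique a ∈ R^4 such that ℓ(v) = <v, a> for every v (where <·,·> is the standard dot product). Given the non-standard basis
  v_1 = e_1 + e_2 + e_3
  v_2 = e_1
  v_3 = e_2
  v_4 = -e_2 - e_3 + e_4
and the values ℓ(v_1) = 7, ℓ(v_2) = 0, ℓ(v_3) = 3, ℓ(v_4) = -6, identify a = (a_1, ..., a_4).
a = (0, 3, 4, 1)

Write a = (a_1, ..., a_4) in the standard basis. For each basis vector v_i, ℓ(v_i) = <v_i, a> is a linear equation in the a_j's. Collect the n equations into a matrix system V a = ℓ, where row i of V is v_i (expressed in the standard basis). Since V is invertible (lower-triangular with 1s on the diagonal, up to permutation), solve by back-substitution:
  V =
[[1, 1, 1, 0],
 [1, 0, 0, 0],
 [0, 1, 0, 0],
 [0, -1, -1, 1]]
  V a = (7, 0, 3, -6)
Solving gives a = (0, 3, 4, 1).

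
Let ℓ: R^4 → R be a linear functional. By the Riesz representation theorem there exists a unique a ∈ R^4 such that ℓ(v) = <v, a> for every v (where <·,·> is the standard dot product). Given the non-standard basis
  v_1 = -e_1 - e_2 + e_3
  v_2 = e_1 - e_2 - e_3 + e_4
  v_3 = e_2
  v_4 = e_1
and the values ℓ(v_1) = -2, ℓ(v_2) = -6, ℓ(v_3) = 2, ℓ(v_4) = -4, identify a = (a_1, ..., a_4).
a = (-4, 2, -4, -4)

Write a = (a_1, ..., a_4) in the standard basis. For each basis vector v_i, ℓ(v_i) = <v_i, a> is a linear equation in the a_j's. Collect the n equations into a matrix system V a = ℓ, where row i of V is v_i (expressed in the standard basis). Since V is invertible (lower-triangular with 1s on the diagonal, up to permutation), solve by back-substitution:
  V =
[[-1, -1, 1, 0],
 [1, -1, -1, 1],
 [0, 1, 0, 0],
 [1, 0, 0, 0]]
  V a = (-2, -6, 2, -4)
Solving gives a = (-4, 2, -4, -4).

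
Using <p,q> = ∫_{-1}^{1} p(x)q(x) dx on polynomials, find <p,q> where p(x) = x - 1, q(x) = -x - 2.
<p,q> = 10/3

Expand the product: p(x)·q(x) = -x^2 - x + 2.
∫_{-1}^{1} of each monomial x^k gives [2/(k+1) if k even, 0 if k odd]. Integrating term-by-term (or equivalently evaluating the antiderivative F(x) = -x^3/3 - x^2/2 + 2*x at the endpoints):
  F(1) − F(−1) = 7/6 − (-13/6) = 10/3.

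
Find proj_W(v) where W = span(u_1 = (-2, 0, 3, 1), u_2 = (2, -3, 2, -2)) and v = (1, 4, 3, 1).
proj_W(v) = (-12/7, 6/7, 8/7, 8/7)

Set up U = [u_1 | ... | u_2] ∈ R^(4×2). The projector onto W = col(U) is P = U (U^T U)^(-1) U^T.
Compute U^T U =
  [14, 0]
  [0, 21],
and U^T v = (8, -6).
Solve U^T U · c = U^T v for the coefficients: c = (4/7, -2/7). The projection is proj_W(v) = U c.
Check: (v - proj_W(v)) · u_1 = 0  (should be 0).
Check: (v - proj_W(v)) · u_2 = 0  (should be 0).
Result: proj_W(v) = (-12/7, 6/7, 8/7, 8/7).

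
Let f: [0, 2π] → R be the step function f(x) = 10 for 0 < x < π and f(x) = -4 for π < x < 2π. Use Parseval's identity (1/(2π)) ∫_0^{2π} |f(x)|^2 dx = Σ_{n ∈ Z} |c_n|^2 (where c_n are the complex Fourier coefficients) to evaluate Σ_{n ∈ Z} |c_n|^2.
Σ |c_n|^2 = 58

Parseval equates the L^2 energy of f (normalised by 1/(2π)) with the ℓ^2 sum of its Fourier coefficients: (1/(2π)) ∫_0^{2π} |f|^2 = Σ |c_n|^2.
Compute the left side: (1/(2π)) [∫_0^π 10^2 dx + ∫_π^{2π} (-4)^2 dx] = (1/(2π)) · (100π + 16π) = (100 + 16)/2 = 58.
So Σ_{n ∈ Z} |c_n|^2 = 58.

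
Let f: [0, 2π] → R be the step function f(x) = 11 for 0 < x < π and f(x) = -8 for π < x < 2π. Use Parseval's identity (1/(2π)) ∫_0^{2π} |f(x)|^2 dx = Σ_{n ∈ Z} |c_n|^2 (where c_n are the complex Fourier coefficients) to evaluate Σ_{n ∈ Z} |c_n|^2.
Σ |c_n|^2 = 185/2

Parseval equates the L^2 energy of f (normalised by 1/(2π)) with the ℓ^2 sum of its Fourier coefficients: (1/(2π)) ∫_0^{2π} |f|^2 = Σ |c_n|^2.
Compute the left side: (1/(2π)) [∫_0^π 11^2 dx + ∫_π^{2π} (-8)^2 dx] = (1/(2π)) · (121π + 64π) = (121 + 64)/2 = 185/2.
So Σ_{n ∈ Z} |c_n|^2 = 185/2.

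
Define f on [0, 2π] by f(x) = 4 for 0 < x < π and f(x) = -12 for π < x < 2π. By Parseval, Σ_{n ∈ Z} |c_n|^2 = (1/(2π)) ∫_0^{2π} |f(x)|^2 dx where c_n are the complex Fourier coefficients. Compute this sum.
Σ |c_n|^2 = 80

Parseval equates the L^2 energy of f (normalised by 1/(2π)) with the ℓ^2 sum of its Fourier coefficients: (1/(2π)) ∫_0^{2π} |f|^2 = Σ |c_n|^2.
Compute the left side: (1/(2π)) [∫_0^π 4^2 dx + ∫_π^{2π} (-12)^2 dx] = (1/(2π)) · (16π + 144π) = (16 + 144)/2 = 80.
So Σ_{n ∈ Z} |c_n|^2 = 80.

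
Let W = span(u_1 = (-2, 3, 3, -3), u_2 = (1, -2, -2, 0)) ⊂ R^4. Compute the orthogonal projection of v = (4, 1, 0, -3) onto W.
proj_W(v) = (-10/83, -44/83, -44/83, -192/83)

Set up U = [u_1 | ... | u_2] ∈ R^(4×2). The projector onto W = col(U) is P = U (U^T U)^(-1) U^T.
Compute U^T U =
  [31, -14]
  [-14, 9],
and U^T v = (4, 2).
Solve U^T U · c = U^T v for the coefficients: c = (64/83, 118/83). The projection is proj_W(v) = U c.
Check: (v - proj_W(v)) · u_1 = 0  (should be 0).
Check: (v - proj_W(v)) · u_2 = 0  (should be 0).
Result: proj_W(v) = (-10/83, -44/83, -44/83, -192/83).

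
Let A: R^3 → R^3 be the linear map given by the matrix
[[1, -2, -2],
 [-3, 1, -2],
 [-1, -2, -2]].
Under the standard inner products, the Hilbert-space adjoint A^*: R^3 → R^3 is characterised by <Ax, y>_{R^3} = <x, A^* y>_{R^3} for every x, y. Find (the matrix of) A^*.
A^* = A^T =
[[1, -3, -1],
 [-2, 1, -2],
 [-2, -2, -2]]

For real matrices with standard dot products, the defining identity <Ax, y> = <x, A^* y> gives (Ax)^T y = x^T (A^*) y, i.e. x^T A^T y = x^T (A^*) y. Since this holds for all x, y, we must have A^* = A^T. Therefore
A^* =
[[1, -3, -1],
 [-2, 1, -2],
 [-2, -2, -2]].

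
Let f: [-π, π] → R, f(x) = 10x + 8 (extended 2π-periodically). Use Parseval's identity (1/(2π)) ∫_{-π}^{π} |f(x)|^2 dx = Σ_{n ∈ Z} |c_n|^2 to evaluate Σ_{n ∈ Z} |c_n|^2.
Σ |c_n|^2 = 100π^2/3 + 64

Expand and integrate term by term over [-π, π]:
  ∫ (10x)^2 dx = 100·(2π^3/3); ∫ 2·10·(8)·x dx = 0 (odd integrand); ∫ 8^2 dx = 64·2π.
So (1/(2π)) ∫_{-π}^{π} (10x + 8)^2 dx = 100π^2/3 + 64 = 100π^2/3 + 64.
Parseval ⇒ Σ |c_n|^2 = 100π^2/3 + 64.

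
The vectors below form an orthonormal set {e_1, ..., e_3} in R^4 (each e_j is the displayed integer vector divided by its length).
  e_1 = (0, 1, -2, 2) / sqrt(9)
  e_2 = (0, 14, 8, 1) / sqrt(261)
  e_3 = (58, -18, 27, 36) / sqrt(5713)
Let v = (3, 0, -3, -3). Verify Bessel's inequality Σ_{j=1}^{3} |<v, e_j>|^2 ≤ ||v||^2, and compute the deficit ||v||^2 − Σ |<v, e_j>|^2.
Σ |<v, e_j>|^2 = 558/197; ||v||^2 = 27; deficit = 4761/197

Write each e_j = u_j / sqrt(<u_j, u_j>) where u_j is the displayed integer vector. Then <v, e_j> = <v, u_j> / sqrt(<u_j, u_j>), so |<v, e_j>|^2 = <v, u_j>^2 / <u_j, u_j>.
Coefficients: <v, e_1> = 0/sqrt(9), <v, e_2> = -27/sqrt(261), <v, e_3> = -15/sqrt(5713).
Square and sum: Σ |<v, e_j>|^2 = 558/197.
Compute ||v||^2 = v·v = 27.
Deficit = 27 − 558/197 = 4761/197 ≥ 0, confirming Bessel's inequality. (The deficit equals ||v − Σ <v,e_j> e_j||^2, the squared distance from v to span{e_j}.)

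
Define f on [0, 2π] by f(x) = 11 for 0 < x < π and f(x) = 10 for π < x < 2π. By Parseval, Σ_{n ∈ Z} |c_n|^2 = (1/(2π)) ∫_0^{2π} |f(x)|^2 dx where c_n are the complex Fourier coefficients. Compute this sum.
Σ |c_n|^2 = 221/2

Parseval equates the L^2 energy of f (normalised by 1/(2π)) with the ℓ^2 sum of its Fourier coefficients: (1/(2π)) ∫_0^{2π} |f|^2 = Σ |c_n|^2.
Compute the left side: (1/(2π)) [∫_0^π 11^2 dx + ∫_π^{2π} 10^2 dx] = (1/(2π)) · (121π + 100π) = (121 + 100)/2 = 221/2.
So Σ_{n ∈ Z} |c_n|^2 = 221/2.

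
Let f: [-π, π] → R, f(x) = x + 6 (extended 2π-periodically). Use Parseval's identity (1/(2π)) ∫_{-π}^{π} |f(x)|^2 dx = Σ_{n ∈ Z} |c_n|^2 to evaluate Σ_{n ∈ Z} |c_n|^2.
Σ |c_n|^2 = π^2/3 + 36

Expand and integrate term by term over [-π, π]:
  ∫ (x)^2 dx = 1·(2π^3/3); ∫ 2·1·(6)·x dx = 0 (odd integrand); ∫ 6^2 dx = 36·2π.
So (1/(2π)) ∫_{-π}^{π} (x + 6)^2 dx = 1π^2/3 + 36 = π^2/3 + 36.
Parseval ⇒ Σ |c_n|^2 = π^2/3 + 36.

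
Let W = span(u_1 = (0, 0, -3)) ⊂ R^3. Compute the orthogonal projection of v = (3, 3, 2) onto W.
proj_W(v) = (0, 0, 2)

Set up U = [u_1 | ... | u_1] ∈ R^(3×1). The projector onto W = col(U) is P = U (U^T U)^(-1) U^T.
Compute U^T U =
  [9],
and U^T v = (-6).
Solve U^T U · c = U^T v for the coefficients: c = (-2/3). The projection is proj_W(v) = U c.
Check: (v - proj_W(v)) · u_1 = 0  (should be 0).
Result: proj_W(v) = (0, 0, 2).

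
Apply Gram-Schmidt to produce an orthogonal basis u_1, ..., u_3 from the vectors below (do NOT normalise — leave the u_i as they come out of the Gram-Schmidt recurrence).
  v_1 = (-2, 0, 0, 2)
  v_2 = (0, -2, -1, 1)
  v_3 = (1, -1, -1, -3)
Orthogonal basis:
  u_1 = (-2, 0, 0, 2)
  u_2 = (1/2, -2, -1, 1/2)
  u_3 = (-13/11, -3/11, -7/11, -13/11)

Apply the Gram-Schmidt recurrence
  u_1 = v_1
  u_i = v_i − Σ_{j<i} ((v_i · u_j) / (u_j · u_j)) · u_j.

Step by step this gives:
  u_1 = (-2, 0, 0, 2)
  u_2 = (1/2, -2, -1, 1/2)
  u_3 = (-13/11, -3/11, -7/11, -13/11)

Orthogonality check:
  u_2 · u_1 = 0 (should be 0)
  u_3 · u_1 = 0 (should be 0)
  u_3 · u_2 = 0 (should be 0)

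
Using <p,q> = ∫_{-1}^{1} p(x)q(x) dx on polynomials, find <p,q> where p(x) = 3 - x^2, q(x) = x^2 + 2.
<p,q> = 184/15

Expand the product: p(x)·q(x) = -x^4 + x^2 + 6.
∫_{-1}^{1} of each monomial x^k gives [2/(k+1) if k even, 0 if k odd]. Integrating term-by-term (or equivalently evaluating the antiderivative F(x) = -x^5/5 + x^3/3 + 6*x at the endpoints):
  F(1) − F(−1) = 92/15 − (-92/15) = 184/15.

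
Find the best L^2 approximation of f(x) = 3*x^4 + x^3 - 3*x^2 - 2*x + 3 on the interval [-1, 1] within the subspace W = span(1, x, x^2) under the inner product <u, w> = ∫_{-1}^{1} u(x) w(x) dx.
g(x) = -3*x^2/7 - 7*x/5 + 96/35

The best approximation g ∈ W is the orthogonal projection of f onto W. Writing g = a_0 + a_1 x + a_2 x^2, the coefficients solve the normal equations G · a = b where
  G_{ij} = <φ_i, φ_j> and b_i = <f, φ_i>, with φ_0 = 1, φ_1 = x, φ_2 = x^2.
G =
  [2, 0, 2/3]
  [0, 2/3, 0]
  [2/3, 0, 2/5],
b = (26/5, -14/15, 58/35).
Solving gives a_0 = 96/35, a_1 = -7/5, a_2 = -3/7, so
  g(x) = -3*x^2/7 - 7*x/5 + 96/35.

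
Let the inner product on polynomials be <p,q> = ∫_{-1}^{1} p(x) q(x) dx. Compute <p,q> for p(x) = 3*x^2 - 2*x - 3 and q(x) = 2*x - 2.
<p,q> = 16/3

Expand the product: p(x)·q(x) = 6*x^3 - 10*x^2 - 2*x + 6.
∫_{-1}^{1} of each monomial x^k gives [2/(k+1) if k even, 0 if k odd]. Integrating term-by-term (or equivalently evaluating the antiderivative F(x) = 3*x^4/2 - 10*x^3/3 - x^2 + 6*x at the endpoints):
  F(1) − F(−1) = 19/6 − (-13/6) = 16/3.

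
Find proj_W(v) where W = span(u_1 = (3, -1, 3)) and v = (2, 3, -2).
proj_W(v) = (-9/19, 3/19, -9/19)

Set up U = [u_1 | ... | u_1] ∈ R^(3×1). The projector onto W = col(U) is P = U (U^T U)^(-1) U^T.
Compute U^T U =
  [19],
and U^T v = (-3).
Solve U^T U · c = U^T v for the coefficients: c = (-3/19). The projection is proj_W(v) = U c.
Check: (v - proj_W(v)) · u_1 = 0  (should be 0).
Result: proj_W(v) = (-9/19, 3/19, -9/19).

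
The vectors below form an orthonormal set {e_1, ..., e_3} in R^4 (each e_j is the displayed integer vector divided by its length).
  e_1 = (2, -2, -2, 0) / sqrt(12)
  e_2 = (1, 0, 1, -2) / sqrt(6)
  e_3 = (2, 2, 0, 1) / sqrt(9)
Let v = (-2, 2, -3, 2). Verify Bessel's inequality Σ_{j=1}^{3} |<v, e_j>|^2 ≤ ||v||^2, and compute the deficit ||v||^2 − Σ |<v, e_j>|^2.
Σ |<v, e_j>|^2 = 257/18; ||v||^2 = 21; deficit = 121/18

Write each e_j = u_j / sqrt(<u_j, u_j>) where u_j is the displayed integer vector. Then <v, e_j> = <v, u_j> / sqrt(<u_j, u_j>), so |<v, e_j>|^2 = <v, u_j>^2 / <u_j, u_j>.
Coefficients: <v, e_1> = -2/sqrt(12), <v, e_2> = -9/sqrt(6), <v, e_3> = 2/sqrt(9).
Square and sum: Σ |<v, e_j>|^2 = 257/18.
Compute ||v||^2 = v·v = 21.
Deficit = 21 − 257/18 = 121/18 ≥ 0, confirming Bessel's inequality. (The deficit equals ||v − Σ <v,e_j> e_j||^2, the squared distance from v to span{e_j}.)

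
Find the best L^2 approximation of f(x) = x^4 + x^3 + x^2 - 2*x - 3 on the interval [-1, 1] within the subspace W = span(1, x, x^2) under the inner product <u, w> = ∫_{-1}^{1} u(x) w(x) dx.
g(x) = 13*x^2/7 - 7*x/5 - 108/35

The best approximation g ∈ W is the orthogonal projection of f onto W. Writing g = a_0 + a_1 x + a_2 x^2, the coefficients solve the normal equations G · a = b where
  G_{ij} = <φ_i, φ_j> and b_i = <f, φ_i>, with φ_0 = 1, φ_1 = x, φ_2 = x^2.
G =
  [2, 0, 2/3]
  [0, 2/3, 0]
  [2/3, 0, 2/5],
b = (-74/15, -14/15, -46/35).
Solving gives a_0 = -108/35, a_1 = -7/5, a_2 = 13/7, so
  g(x) = 13*x^2/7 - 7*x/5 - 108/35.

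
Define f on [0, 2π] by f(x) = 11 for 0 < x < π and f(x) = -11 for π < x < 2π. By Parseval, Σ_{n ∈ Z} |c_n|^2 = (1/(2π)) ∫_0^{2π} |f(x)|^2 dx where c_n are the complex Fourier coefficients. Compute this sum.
Σ |c_n|^2 = 121

Parseval equates the L^2 energy of f (normalised by 1/(2π)) with the ℓ^2 sum of its Fourier coefficients: (1/(2π)) ∫_0^{2π} |f|^2 = Σ |c_n|^2.
Compute the left side: (1/(2π)) [∫_0^π 11^2 dx + ∫_π^{2π} (-11)^2 dx] = (1/(2π)) · (121π + 121π) = (121 + 121)/2 = 121.
So Σ_{n ∈ Z} |c_n|^2 = 121.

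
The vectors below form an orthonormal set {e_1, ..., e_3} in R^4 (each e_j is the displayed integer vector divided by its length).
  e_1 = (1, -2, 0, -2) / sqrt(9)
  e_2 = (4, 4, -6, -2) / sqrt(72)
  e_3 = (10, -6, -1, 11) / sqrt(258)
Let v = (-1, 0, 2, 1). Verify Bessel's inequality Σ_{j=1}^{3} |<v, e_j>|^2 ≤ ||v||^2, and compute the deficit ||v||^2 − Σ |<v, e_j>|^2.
Σ |<v, e_j>|^2 = 710/129; ||v||^2 = 6; deficit = 64/129

Write each e_j = u_j / sqrt(<u_j, u_j>) where u_j is the displayed integer vector. Then <v, e_j> = <v, u_j> / sqrt(<u_j, u_j>), so |<v, e_j>|^2 = <v, u_j>^2 / <u_j, u_j>.
Coefficients: <v, e_1> = -3/sqrt(9), <v, e_2> = -18/sqrt(72), <v, e_3> = -1/sqrt(258).
Square and sum: Σ |<v, e_j>|^2 = 710/129.
Compute ||v||^2 = v·v = 6.
Deficit = 6 − 710/129 = 64/129 ≥ 0, confirming Bessel's inequality. (The deficit equals ||v − Σ <v,e_j> e_j||^2, the squared distance from v to span{e_j}.)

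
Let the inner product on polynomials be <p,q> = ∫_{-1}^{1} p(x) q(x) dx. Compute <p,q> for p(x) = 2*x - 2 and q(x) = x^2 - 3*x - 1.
<p,q> = -4/3

Expand the product: p(x)·q(x) = 2*x^3 - 8*x^2 + 4*x + 2.
∫_{-1}^{1} of each monomial x^k gives [2/(k+1) if k even, 0 if k odd]. Integrating term-by-term (or equivalently evaluating the antiderivative F(x) = x^4/2 - 8*x^3/3 + 2*x^2 + 2*x at the endpoints):
  F(1) − F(−1) = 11/6 − (19/6) = -4/3.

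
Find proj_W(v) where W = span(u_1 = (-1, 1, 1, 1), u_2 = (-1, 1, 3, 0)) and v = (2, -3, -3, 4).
proj_W(v) = (10/19, -10/19, -82/19, 26/19)

Set up U = [u_1 | ... | u_2] ∈ R^(4×2). The projector onto W = col(U) is P = U (U^T U)^(-1) U^T.
Compute U^T U =
  [4, 5]
  [5, 11],
and U^T v = (-4, -14).
Solve U^T U · c = U^T v for the coefficients: c = (26/19, -36/19). The projection is proj_W(v) = U c.
Check: (v - proj_W(v)) · u_1 = 0  (should be 0).
Check: (v - proj_W(v)) · u_2 = 0  (should be 0).
Result: proj_W(v) = (10/19, -10/19, -82/19, 26/19).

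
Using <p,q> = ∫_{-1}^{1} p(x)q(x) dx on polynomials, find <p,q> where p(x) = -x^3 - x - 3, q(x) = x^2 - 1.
<p,q> = 4

Expand the product: p(x)·q(x) = -x^5 - 3*x^2 + x + 3.
∫_{-1}^{1} of each monomial x^k gives [2/(k+1) if k even, 0 if k odd]. Integrating term-by-term (or equivalently evaluating the antiderivative F(x) = -x^6/6 - x^3 + x^2/2 + 3*x at the endpoints):
  F(1) − F(−1) = 7/3 − (-5/3) = 4.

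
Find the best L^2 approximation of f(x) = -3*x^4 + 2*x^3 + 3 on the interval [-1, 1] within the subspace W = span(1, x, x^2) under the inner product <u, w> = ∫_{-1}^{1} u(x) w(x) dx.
g(x) = -18*x^2/7 + 6*x/5 + 114/35

The best approximation g ∈ W is the orthogonal projection of f onto W. Writing g = a_0 + a_1 x + a_2 x^2, the coefficients solve the normal equations G · a = b where
  G_{ij} = <φ_i, φ_j> and b_i = <f, φ_i>, with φ_0 = 1, φ_1 = x, φ_2 = x^2.
G =
  [2, 0, 2/3]
  [0, 2/3, 0]
  [2/3, 0, 2/5],
b = (24/5, 4/5, 8/7).
Solving gives a_0 = 114/35, a_1 = 6/5, a_2 = -18/7, so
  g(x) = -18*x^2/7 + 6*x/5 + 114/35.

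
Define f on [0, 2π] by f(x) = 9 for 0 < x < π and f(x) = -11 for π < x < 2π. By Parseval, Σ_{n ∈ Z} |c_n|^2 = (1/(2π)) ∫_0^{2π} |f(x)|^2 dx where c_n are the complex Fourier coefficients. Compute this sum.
Σ |c_n|^2 = 101

Parseval equates the L^2 energy of f (normalised by 1/(2π)) with the ℓ^2 sum of its Fourier coefficients: (1/(2π)) ∫_0^{2π} |f|^2 = Σ |c_n|^2.
Compute the left side: (1/(2π)) [∫_0^π 9^2 dx + ∫_π^{2π} (-11)^2 dx] = (1/(2π)) · (81π + 121π) = (81 + 121)/2 = 101.
So Σ_{n ∈ Z} |c_n|^2 = 101.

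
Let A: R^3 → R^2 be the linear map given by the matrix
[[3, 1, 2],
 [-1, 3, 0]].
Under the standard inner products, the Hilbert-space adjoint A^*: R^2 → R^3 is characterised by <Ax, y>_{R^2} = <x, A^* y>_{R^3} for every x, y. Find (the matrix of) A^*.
A^* = A^T =
[[3, -1],
 [1, 3],
 [2, 0]]

For real matrices with standard dot products, the defining identity <Ax, y> = <x, A^* y> gives (Ax)^T y = x^T (A^*) y, i.e. x^T A^T y = x^T (A^*) y. Since this holds for all x, y, we must have A^* = A^T. Therefore
A^* =
[[3, -1],
 [1, 3],
 [2, 0]].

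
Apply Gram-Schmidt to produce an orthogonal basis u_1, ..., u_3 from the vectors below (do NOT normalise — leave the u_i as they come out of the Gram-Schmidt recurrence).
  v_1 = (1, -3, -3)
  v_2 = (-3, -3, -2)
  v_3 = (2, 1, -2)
Orthogonal basis:
  u_1 = (1, -3, -3)
  u_2 = (-69/19, -21/19, -2/19)
  u_3 = (-87/274, 319/274, -174/137)

Apply the Gram-Schmidt recurrence
  u_1 = v_1
  u_i = v_i − Σ_{j<i} ((v_i · u_j) / (u_j · u_j)) · u_j.

Step by step this gives:
  u_1 = (1, -3, -3)
  u_2 = (-69/19, -21/19, -2/19)
  u_3 = (-87/274, 319/274, -174/137)

Orthogonality check:
  u_2 · u_1 = 0 (should be 0)
  u_3 · u_1 = 0 (should be 0)
  u_3 · u_2 = 0 (should be 0)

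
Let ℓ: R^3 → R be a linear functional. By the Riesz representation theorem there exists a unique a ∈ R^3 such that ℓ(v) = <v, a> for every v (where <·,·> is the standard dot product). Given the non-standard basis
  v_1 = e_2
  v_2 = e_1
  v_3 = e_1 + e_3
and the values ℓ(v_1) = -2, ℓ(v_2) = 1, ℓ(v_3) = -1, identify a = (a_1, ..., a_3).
a = (1, -2, -2)

Write a = (a_1, ..., a_3) in the standard basis. For each basis vector v_i, ℓ(v_i) = <v_i, a> is a linear equation in the a_j's. Collect the n equations into a matrix system V a = ℓ, where row i of V is v_i (expressed in the standard basis). Since V is invertible (lower-triangular with 1s on the diagonal, up to permutation), solve by back-substitution:
  V =
[[0, 1, 0],
 [1, 0, 0],
 [1, 0, 1]]
  V a = (-2, 1, -1)
Solving gives a = (1, -2, -2).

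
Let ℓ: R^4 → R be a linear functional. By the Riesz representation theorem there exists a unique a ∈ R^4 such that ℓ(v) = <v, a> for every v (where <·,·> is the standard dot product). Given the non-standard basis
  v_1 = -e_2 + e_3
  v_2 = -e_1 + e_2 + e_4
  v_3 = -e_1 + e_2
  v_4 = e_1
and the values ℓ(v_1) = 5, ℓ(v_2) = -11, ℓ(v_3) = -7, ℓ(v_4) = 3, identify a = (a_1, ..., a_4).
a = (3, -4, 1, -4)

Write a = (a_1, ..., a_4) in the standard basis. For each basis vector v_i, ℓ(v_i) = <v_i, a> is a linear equation in the a_j's. Collect the n equations into a matrix system V a = ℓ, where row i of V is v_i (expressed in the standard basis). Since V is invertible (lower-triangular with 1s on the diagonal, up to permutation), solve by back-substitution:
  V =
[[0, -1, 1, 0],
 [-1, 1, 0, 1],
 [-1, 1, 0, 0],
 [1, 0, 0, 0]]
  V a = (5, -11, -7, 3)
Solving gives a = (3, -4, 1, -4).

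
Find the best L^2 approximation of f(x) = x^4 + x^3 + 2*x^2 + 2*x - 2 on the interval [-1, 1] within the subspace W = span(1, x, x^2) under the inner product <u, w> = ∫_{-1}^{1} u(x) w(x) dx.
g(x) = 20*x^2/7 + 13*x/5 - 73/35

The best approximation g ∈ W is the orthogonal projection of f onto W. Writing g = a_0 + a_1 x + a_2 x^2, the coefficients solve the normal equations G · a = b where
  G_{ij} = <φ_i, φ_j> and b_i = <f, φ_i>, with φ_0 = 1, φ_1 = x, φ_2 = x^2.
G =
  [2, 0, 2/3]
  [0, 2/3, 0]
  [2/3, 0, 2/5],
b = (-34/15, 26/15, -26/105).
Solving gives a_0 = -73/35, a_1 = 13/5, a_2 = 20/7, so
  g(x) = 20*x^2/7 + 13*x/5 - 73/35.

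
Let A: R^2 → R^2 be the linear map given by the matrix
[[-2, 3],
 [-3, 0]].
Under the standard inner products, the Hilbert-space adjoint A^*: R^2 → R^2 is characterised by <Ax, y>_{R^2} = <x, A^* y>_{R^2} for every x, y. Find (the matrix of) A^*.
A^* = A^T =
[[-2, -3],
 [3, 0]]

For real matrices with standard dot products, the defining identity <Ax, y> = <x, A^* y> gives (Ax)^T y = x^T (A^*) y, i.e. x^T A^T y = x^T (A^*) y. Since this holds for all x, y, we must have A^* = A^T. Therefore
A^* =
[[-2, -3],
 [3, 0]].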